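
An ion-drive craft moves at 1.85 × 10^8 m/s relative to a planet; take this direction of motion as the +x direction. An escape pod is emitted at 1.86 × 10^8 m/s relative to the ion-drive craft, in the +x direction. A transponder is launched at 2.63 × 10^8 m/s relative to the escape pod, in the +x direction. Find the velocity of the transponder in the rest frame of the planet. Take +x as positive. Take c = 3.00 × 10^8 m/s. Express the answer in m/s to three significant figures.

2.98 × 10^8 m/s

Apply u = (u' + v)/(1 + u'v/c²) successively, working outward toward the planet.
(Dividing each given speed by c = 3.00 × 10^8 m/s to work in units of c.)
Start: velocity of the ion-drive craft relative to the planet = 0.6167c.
Compose with the escape pod (u' = 0.620 in the ion-drive craft frame): u_1 = (0.620 + 0.617) / (1 + 0.620·0.617) = 1.2367/1.3823 = 0.8946.
Compose with the transponder (u' = 0.877 in the escape pod frame): u_2 = (0.877 + 0.895) / (1 + 0.877·0.895) = 1.7713/1.7843 = 0.9927.
So u = 0.9927 × 3.00 × 10^8 m/s.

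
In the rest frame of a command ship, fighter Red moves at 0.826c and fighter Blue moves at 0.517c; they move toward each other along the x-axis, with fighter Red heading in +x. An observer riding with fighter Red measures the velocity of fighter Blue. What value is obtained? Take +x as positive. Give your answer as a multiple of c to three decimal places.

β_A = 0.826, β_B = -0.517.
Transform to A's frame with the inverse velocity-addition law: u' = (u − v)/(1 − uv/c²), taking u = β_B and v = β_A.
u' = (-0.517 − 0.826) / (1 − (0.826)(-0.517)) = -1.3430/1.4270 = -0.9411.

-0.941c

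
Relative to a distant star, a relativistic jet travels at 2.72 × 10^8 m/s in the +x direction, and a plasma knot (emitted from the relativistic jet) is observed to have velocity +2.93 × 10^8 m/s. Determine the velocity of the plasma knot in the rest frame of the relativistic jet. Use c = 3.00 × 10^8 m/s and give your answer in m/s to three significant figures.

v = 0.907c, u = 0.977c.
Invert the composition law: u' = (u − v)/(1 − uv/c²).
u' = (0.977 − 0.907) / (1 − (0.977)(0.907)) = 0.0700/0.1145 = 0.6114.
u' = 0.6114 × 3.00 × 10^8 m/s.

+1.83 × 10^8 m/s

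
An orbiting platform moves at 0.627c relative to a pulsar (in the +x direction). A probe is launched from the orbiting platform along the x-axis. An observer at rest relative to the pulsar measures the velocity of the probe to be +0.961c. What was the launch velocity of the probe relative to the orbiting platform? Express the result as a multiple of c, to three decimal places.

Invert the composition law: u' = (u − v)/(1 − uv/c²).
u' = (0.961 − 0.627) / (1 − (0.961)(0.627)) = 0.3340/0.3975 = 0.8404.

+0.840c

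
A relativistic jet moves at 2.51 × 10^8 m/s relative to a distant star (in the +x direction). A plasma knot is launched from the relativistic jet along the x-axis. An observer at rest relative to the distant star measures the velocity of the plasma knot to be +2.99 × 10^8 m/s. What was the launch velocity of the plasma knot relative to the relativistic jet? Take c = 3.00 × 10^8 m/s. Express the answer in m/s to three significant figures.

v = 0.837c, u = 0.997c.
Invert the composition law: u' = (u − v)/(1 − uv/c²).
u' = (0.997 − 0.837) / (1 − (0.997)(0.837)) = 0.1600/0.1661 = 0.9631.
u' = 0.9631 × 3.00 × 10^8 m/s.

+2.89 × 10^8 m/s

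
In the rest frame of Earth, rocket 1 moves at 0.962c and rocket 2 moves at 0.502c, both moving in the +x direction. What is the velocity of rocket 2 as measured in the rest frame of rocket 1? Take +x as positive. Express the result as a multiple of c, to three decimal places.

-0.890c

β_A = 0.962, β_B = 0.502.
Transform to A's frame with the inverse velocity-addition law: u' = (u − v)/(1 − uv/c²), taking u = β_B and v = β_A.
u' = (0.502 − 0.962) / (1 − (0.962)(0.502)) = -0.4600/0.5171 = -0.8896.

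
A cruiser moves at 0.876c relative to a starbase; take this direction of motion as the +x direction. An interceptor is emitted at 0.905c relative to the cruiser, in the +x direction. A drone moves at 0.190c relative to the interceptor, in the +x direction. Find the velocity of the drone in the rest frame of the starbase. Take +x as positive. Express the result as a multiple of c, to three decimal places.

Apply u = (u' + v)/(1 + u'v/c²) successively, working outward toward the starbase.
Start: velocity of the cruiser relative to the starbase = 0.8760c.
Compose with the interceptor (u' = 0.905 in the cruiser frame): u_1 = (0.905 + 0.876) / (1 + 0.905·0.876) = 1.7810/1.7928 = 0.9934.
Compose with the drone (u' = 0.190 in the interceptor frame): u_2 = (0.190 + 0.993) / (1 + 0.190·0.993) = 1.1834/1.1888 = 0.9955.

0.996c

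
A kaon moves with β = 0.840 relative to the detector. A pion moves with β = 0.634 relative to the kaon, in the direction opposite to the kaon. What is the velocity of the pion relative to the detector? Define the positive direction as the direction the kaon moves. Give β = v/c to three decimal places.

With v = 0.840 and u' = -0.634 (in units of c),
u = (u' + v)/(1 + u'v/c²):
u = (-0.634 + 0.840) / (1 + (-0.634)·0.840) = 0.2060/0.4674 = 0.4407

β = +0.441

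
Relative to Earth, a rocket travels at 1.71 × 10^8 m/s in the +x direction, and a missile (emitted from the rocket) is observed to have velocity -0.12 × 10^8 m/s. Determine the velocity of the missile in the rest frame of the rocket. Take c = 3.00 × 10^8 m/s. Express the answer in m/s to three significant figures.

v = 0.570c, u = -0.040c.
Invert the composition law: u' = (u − v)/(1 − uv/c²).
u' = (-0.040 − 0.570) / (1 − (-0.040)(0.570)) = -0.6100/1.0228 = -0.5964.
u' = -0.5964 × 3.00 × 10^8 m/s.

-1.79 × 10^8 m/s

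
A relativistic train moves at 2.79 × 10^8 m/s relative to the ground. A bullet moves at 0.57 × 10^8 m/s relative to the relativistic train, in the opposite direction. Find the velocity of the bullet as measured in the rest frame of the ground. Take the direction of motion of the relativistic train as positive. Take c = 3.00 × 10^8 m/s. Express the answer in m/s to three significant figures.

In units of c (dividing by 3.00 × 10^8 m/s): v = 0.930, u' = -0.190.
u = (u' + v)/(1 + u'v/c²):
u = (-0.190 + 0.930) / (1 + (-0.190)·0.930) = 0.7400/0.8233 = 0.8988
Converting back: u = 0.8988 × 3.00 × 10^8 m/s.

+2.70 × 10^8 m/s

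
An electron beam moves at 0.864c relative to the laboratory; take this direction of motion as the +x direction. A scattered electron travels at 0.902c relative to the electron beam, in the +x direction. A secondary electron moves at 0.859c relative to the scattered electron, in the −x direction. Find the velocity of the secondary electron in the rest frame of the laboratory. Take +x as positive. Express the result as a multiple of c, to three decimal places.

+0.906c

Apply u = (u' + v)/(1 + u'v/c²) successively, working outward toward the laboratory.
Start: velocity of the electron beam relative to the laboratory = 0.8640c.
Compose with the scattered electron (u' = 0.902 in the electron beam frame): u_1 = (0.902 + 0.864) / (1 + 0.902·0.864) = 1.7660/1.7793 = 0.9925.
Compose with the secondary electron (u' = -0.859 in the scattered electron frame): u_2 = (-0.859 + 0.993) / (1 + (-0.859)·0.993) = 0.1335/0.1474 = 0.9056.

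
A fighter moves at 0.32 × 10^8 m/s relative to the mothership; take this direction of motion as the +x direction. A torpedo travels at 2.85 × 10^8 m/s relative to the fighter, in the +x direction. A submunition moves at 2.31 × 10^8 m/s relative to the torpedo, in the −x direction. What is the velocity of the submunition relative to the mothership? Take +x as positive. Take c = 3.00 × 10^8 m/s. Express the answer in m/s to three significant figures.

+2.18 × 10^8 m/s

Apply u = (u' + v)/(1 + u'v/c²) successively, working outward toward the mothership.
(Dividing each given speed by c = 3.00 × 10^8 m/s to work in units of c.)
Start: velocity of the fighter relative to the mothership = 0.1067c.
Compose with the torpedo (u' = 0.950 in the fighter frame): u_1 = (0.950 + 0.107) / (1 + 0.950·0.107) = 1.0567/1.1013 = 0.9594.
Compose with the submunition (u' = -0.770 in the torpedo frame): u_2 = (-0.770 + 0.959) / (1 + (-0.770)·0.959) = 0.1894/0.2612 = 0.7252.
So u = 0.7252 × 3.00 × 10^8 m/s.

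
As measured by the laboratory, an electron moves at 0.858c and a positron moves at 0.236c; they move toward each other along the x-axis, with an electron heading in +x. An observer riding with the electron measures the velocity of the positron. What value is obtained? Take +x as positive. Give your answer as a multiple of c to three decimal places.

-0.910c

β_A = 0.858, β_B = -0.236.
Transform to A's frame with the inverse velocity-addition law: u' = (u − v)/(1 − uv/c²), taking u = β_B and v = β_A.
u' = (-0.236 − 0.858) / (1 − (0.858)(-0.236)) = -1.0940/1.2025 = -0.9098.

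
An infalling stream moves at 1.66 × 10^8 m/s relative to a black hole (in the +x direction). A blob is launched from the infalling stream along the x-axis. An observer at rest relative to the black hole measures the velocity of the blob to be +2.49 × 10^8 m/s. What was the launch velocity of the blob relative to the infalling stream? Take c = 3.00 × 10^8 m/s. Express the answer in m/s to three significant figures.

+1.53 × 10^8 m/s

v = 0.553c, u = 0.830c.
Invert the composition law: u' = (u − v)/(1 − uv/c²).
u' = (0.830 − 0.553) / (1 − (0.830)(0.553)) = 0.2767/0.5407 = 0.5117.
u' = 0.5117 × 3.00 × 10^8 m/s.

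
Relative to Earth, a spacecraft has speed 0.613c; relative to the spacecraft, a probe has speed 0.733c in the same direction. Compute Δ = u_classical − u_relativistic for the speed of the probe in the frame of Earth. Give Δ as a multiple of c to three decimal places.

Δ = 0.417c

Galilean: u_cl = 0.733 + 0.613 = 1.3460.
Relativistic: u_rel = (0.733 + 0.613) / (1 + 0.733·0.613) = 1.3460/1.4493 = 0.9287.
Δ = 1.3460 − 0.9287 = 0.4173.
(The classical prediction exceeds c; the relativistic result does not.)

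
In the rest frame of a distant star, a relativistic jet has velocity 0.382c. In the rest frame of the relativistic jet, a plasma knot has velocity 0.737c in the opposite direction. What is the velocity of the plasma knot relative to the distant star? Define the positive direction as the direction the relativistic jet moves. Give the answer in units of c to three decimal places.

-0.494c

With v = 0.382 and u' = -0.737 (in units of c),
u = (u' + v)/(1 + u'v/c²):
u = (-0.737 + 0.382) / (1 + (-0.737)·0.382) = -0.3550/0.7185 = -0.4941
(Galilean addition would give -0.355c.)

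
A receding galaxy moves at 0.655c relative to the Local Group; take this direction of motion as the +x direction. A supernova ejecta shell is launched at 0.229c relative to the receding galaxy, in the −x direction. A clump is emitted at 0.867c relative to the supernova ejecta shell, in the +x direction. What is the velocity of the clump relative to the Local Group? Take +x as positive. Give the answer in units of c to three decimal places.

Apply u = (u' + v)/(1 + u'v/c²) successively, working outward toward the Local Group.
Start: velocity of the receding galaxy relative to the Local Group = 0.6550c.
Compose with the supernova ejecta shell (u' = -0.229 in the receding galaxy frame): u_1 = (-0.229 + 0.655) / (1 + (-0.229)·0.655) = 0.4260/0.8500 = 0.5012.
Compose with the clump (u' = 0.867 in the supernova ejecta shell frame): u_2 = (0.867 + 0.501) / (1 + 0.867·0.501) = 1.3682/1.4345 = 0.9538.

+0.954c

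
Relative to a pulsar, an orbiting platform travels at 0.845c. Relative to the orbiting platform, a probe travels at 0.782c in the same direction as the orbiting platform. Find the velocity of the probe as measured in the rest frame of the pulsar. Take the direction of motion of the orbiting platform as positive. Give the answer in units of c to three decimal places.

With v = 0.845 and u' = 0.782 (in units of c),
u = (u' + v)/(1 + u'v/c²):
u = (0.782 + 0.845) / (1 + 0.782·0.845) = 1.6270/1.6608 = 0.9797
(Galilean addition would give +1.627c, exceeding c.)

0.980c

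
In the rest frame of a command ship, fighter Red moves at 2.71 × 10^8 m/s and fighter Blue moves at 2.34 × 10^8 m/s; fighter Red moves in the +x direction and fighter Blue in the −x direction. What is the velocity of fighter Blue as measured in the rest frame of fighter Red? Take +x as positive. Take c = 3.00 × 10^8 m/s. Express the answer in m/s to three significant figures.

β_A = 0.903, β_B = -0.780 (dividing each by c = 3.00 × 10^8 m/s).
Transform to A's frame with the inverse velocity-addition law: u' = (u − v)/(1 − uv/c²), taking u = β_B and v = β_A.
u' = (-0.780 − 0.903) / (1 − (0.903)(-0.780)) = -1.6833/1.7046 = -0.9875.
u' = -0.9875 × 3.00 × 10^8 m/s.

-2.96 × 10^8 m/s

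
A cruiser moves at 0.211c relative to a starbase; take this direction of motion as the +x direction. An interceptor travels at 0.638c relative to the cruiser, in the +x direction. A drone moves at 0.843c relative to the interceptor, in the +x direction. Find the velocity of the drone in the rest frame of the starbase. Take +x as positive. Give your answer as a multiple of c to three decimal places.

Apply u = (u' + v)/(1 + u'v/c²) successively, working outward toward the starbase.
Start: velocity of the cruiser relative to the starbase = 0.2110c.
Compose with the interceptor (u' = 0.638 in the cruiser frame): u_1 = (0.638 + 0.211) / (1 + 0.638·0.211) = 0.8490/1.1346 = 0.7483.
Compose with the drone (u' = 0.843 in the interceptor frame): u_2 = (0.843 + 0.748) / (1 + 0.843·0.748) = 1.5913/1.6308 = 0.9758.

0.976c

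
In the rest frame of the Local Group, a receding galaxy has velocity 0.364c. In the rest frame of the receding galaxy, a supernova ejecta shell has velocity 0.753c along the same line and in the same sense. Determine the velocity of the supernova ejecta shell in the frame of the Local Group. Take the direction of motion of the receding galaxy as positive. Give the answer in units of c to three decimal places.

0.877c

With v = 0.364 and u' = 0.753 (in units of c),
u = (u' + v)/(1 + u'v/c²):
u = (0.753 + 0.364) / (1 + 0.753·0.364) = 1.1170/1.2741 = 0.8767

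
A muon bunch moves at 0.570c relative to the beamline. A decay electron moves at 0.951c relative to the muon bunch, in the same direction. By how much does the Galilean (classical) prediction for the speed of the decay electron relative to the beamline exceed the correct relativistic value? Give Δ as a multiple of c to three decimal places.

Galilean: u_cl = 0.951 + 0.570 = 1.5210.
Relativistic: u_rel = (0.951 + 0.570) / (1 + 0.951·0.570) = 1.5210/1.5421 = 0.9863.
Δ = 1.5210 − 0.9863 = 0.5347.
(The classical prediction exceeds c; the relativistic result does not.)

Δ = 0.535c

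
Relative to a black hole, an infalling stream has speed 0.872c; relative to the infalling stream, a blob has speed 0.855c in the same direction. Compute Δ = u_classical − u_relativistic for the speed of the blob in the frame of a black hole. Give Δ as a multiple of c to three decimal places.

Δ = 0.738c

Galilean: u_cl = 0.855 + 0.872 = 1.7270.
Relativistic: u_rel = (0.855 + 0.872) / (1 + 0.855·0.872) = 1.7270/1.7456 = 0.9894.
Δ = 1.7270 − 0.9894 = 0.7376.
(The classical prediction exceeds c; the relativistic result does not.)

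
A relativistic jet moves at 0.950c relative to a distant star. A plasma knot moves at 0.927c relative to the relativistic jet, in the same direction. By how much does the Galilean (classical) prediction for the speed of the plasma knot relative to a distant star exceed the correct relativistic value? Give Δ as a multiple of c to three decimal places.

Δ = 0.879c

Galilean: u_cl = 0.927 + 0.950 = 1.8770.
Relativistic: u_rel = (0.927 + 0.950) / (1 + 0.927·0.950) = 1.8770/1.8806 = 0.9981.
Δ = 1.8770 − 0.9981 = 0.8789.
(The classical prediction exceeds c; the relativistic result does not.)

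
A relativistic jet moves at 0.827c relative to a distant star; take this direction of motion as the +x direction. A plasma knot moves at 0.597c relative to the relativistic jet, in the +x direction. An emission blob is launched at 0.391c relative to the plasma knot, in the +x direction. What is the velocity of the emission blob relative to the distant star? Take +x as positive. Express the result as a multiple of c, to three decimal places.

Apply u = (u' + v)/(1 + u'v/c²) successively, working outward toward the distant star.
Start: velocity of the relativistic jet relative to the distant star = 0.8270c.
Compose with the plasma knot (u' = 0.597 in the relativistic jet frame): u_1 = (0.597 + 0.827) / (1 + 0.597·0.827) = 1.4240/1.4937 = 0.9533.
Compose with the emission blob (u' = 0.391 in the plasma knot frame): u_2 = (0.391 + 0.953) / (1 + 0.391·0.953) = 1.3443/1.3728 = 0.9793.

0.979c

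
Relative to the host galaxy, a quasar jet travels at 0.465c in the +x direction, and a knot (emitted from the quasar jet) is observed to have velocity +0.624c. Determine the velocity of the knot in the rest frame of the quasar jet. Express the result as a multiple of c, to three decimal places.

Invert the composition law: u' = (u − v)/(1 − uv/c²).
u' = (0.624 − 0.465) / (1 − (0.624)(0.465)) = 0.1590/0.7098 = 0.2240.

+0.224c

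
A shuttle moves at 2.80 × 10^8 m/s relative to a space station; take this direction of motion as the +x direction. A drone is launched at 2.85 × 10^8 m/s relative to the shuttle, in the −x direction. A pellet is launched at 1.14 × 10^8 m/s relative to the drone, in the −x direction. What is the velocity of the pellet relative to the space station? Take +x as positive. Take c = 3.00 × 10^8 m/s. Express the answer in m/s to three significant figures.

Apply u = (u' + v)/(1 + u'v/c²) successively, working outward toward the space station.
(Dividing each given speed by c = 3.00 × 10^8 m/s to work in units of c.)
Start: velocity of the shuttle relative to the space station = 0.9333c.
Compose with the drone (u' = -0.950 in the shuttle frame): u_1 = (-0.950 + 0.933) / (1 + (-0.950)·0.933) = -0.0167/0.1133 = -0.1471.
Compose with the pellet (u' = -0.380 in the drone frame): u_2 = (-0.380 + (-0.147)) / (1 + (-0.380)·(-0.147)) = -0.5271/1.0559 = -0.4992.
So u = -0.4992 × 3.00 × 10^8 m/s.

-1.50 × 10^8 m/s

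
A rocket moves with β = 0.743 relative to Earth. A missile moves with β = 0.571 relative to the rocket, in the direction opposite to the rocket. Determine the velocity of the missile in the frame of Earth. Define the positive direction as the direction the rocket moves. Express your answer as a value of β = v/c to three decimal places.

With v = 0.743 and u' = -0.571 (in units of c),
u = (u' + v)/(1 + u'v/c²):
u = (-0.571 + 0.743) / (1 + (-0.571)·0.743) = 0.1720/0.5757 = 0.2987
(Galilean addition would give +0.172c.)

β = +0.299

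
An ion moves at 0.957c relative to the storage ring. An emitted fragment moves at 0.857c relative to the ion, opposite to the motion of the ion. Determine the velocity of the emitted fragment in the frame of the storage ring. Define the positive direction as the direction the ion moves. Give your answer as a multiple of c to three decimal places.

+0.556c

With v = 0.957 and u' = -0.857 (in units of c),
u = (u' + v)/(1 + u'v/c²):
u = (-0.857 + 0.957) / (1 + (-0.857)·0.957) = 0.1000/0.1799 = 0.5560
(Galilean addition would give +0.100c.)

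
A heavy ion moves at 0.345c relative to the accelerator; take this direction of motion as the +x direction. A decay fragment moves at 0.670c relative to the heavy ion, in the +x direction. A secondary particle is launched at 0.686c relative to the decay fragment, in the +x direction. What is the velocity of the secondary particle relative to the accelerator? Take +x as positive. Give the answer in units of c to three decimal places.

0.965c

Apply u = (u' + v)/(1 + u'v/c²) successively, working outward toward the accelerator.
Start: velocity of the heavy ion relative to the accelerator = 0.3450c.
Compose with the decay fragment (u' = 0.670 in the heavy ion frame): u_1 = (0.670 + 0.345) / (1 + 0.670·0.345) = 1.0150/1.2311 = 0.8244.
Compose with the secondary particle (u' = 0.686 in the decay fragment frame): u_2 = (0.686 + 0.824) / (1 + 0.686·0.824) = 1.5104/1.5656 = 0.9648.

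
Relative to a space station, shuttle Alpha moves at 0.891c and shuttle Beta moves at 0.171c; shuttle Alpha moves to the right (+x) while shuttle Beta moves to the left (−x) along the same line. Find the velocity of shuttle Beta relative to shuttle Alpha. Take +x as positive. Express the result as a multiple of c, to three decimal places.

-0.922c

β_A = 0.891, β_B = -0.171.
Transform to A's frame with the inverse velocity-addition law: u' = (u − v)/(1 − uv/c²), taking u = β_B and v = β_A.
u' = (-0.171 − 0.891) / (1 − (0.891)(-0.171)) = -1.0620/1.1524 = -0.9216.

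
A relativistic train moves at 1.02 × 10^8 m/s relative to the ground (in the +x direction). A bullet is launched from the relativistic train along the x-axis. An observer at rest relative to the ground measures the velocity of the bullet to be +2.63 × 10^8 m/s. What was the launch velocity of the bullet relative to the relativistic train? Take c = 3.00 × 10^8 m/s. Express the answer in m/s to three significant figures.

v = 0.340c, u = 0.877c.
Invert the composition law: u' = (u − v)/(1 − uv/c²).
u' = (0.877 − 0.340) / (1 − (0.877)(0.340)) = 0.5367/0.7019 = 0.7646.
u' = 0.7646 × 3.00 × 10^8 m/s.

+2.29 × 10^8 m/s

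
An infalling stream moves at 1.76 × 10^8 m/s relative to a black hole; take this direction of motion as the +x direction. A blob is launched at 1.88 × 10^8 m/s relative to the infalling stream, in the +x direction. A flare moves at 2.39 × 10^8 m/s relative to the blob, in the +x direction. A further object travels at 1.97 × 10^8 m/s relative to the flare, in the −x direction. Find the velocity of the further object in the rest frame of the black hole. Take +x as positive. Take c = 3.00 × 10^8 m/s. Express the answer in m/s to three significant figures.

+2.81 × 10^8 m/s

Apply u = (u' + v)/(1 + u'v/c²) successively, working outward toward the black hole.
(Dividing each given speed by c = 3.00 × 10^8 m/s to work in units of c.)
Start: velocity of the infalling stream relative to the black hole = 0.5867c.
Compose with the blob (u' = 0.627 in the infalling stream frame): u_1 = (0.627 + 0.587) / (1 + 0.627·0.587) = 1.2133/1.3676 = 0.8872.
Compose with the flare (u' = 0.797 in the blob frame): u_2 = (0.797 + 0.887) / (1 + 0.797·0.887) = 1.6838/1.7068 = 0.9866.
Compose with the further object (u' = -0.657 in the flare frame): u_3 = (-0.657 + 0.987) / (1 + (-0.657)·0.987) = 0.3299/0.3522 = 0.9368.
So u = 0.9368 × 3.00 × 10^8 m/s.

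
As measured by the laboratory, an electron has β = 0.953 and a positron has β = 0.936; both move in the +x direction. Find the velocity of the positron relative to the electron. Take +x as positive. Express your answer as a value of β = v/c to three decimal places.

β_A = 0.953, β_B = 0.936.
Transform to A's frame with the inverse velocity-addition law: u' = (u − v)/(1 − uv/c²), taking u = β_B and v = β_A.
u' = (0.936 − 0.953) / (1 − (0.953)(0.936)) = -0.0170/0.1080 = -0.1574.

β = -0.157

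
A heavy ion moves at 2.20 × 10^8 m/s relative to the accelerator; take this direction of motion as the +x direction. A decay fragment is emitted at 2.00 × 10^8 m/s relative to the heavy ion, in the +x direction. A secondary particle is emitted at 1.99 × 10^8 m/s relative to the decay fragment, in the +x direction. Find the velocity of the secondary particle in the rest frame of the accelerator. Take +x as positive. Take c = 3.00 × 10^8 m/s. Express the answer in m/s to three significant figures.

Apply u = (u' + v)/(1 + u'v/c²) successively, working outward toward the accelerator.
(Dividing each given speed by c = 3.00 × 10^8 m/s to work in units of c.)
Start: velocity of the heavy ion relative to the accelerator = 0.7333c.
Compose with the decay fragment (u' = 0.667 in the heavy ion frame): u_1 = (0.667 + 0.733) / (1 + 0.667·0.733) = 1.4000/1.4889 = 0.9403.
Compose with the secondary particle (u' = 0.663 in the decay fragment frame): u_2 = (0.663 + 0.940) / (1 + 0.663·0.940) = 1.6036/1.6237 = 0.9876.
So u = 0.9876 × 3.00 × 10^8 m/s.

2.96 × 10^8 m/s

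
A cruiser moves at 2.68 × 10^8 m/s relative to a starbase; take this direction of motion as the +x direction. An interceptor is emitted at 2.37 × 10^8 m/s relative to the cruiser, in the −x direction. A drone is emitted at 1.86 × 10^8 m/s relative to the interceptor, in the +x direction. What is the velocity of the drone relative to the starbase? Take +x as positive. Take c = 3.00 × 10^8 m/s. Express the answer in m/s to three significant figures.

Apply u = (u' + v)/(1 + u'v/c²) successively, working outward toward the starbase.
(Dividing each given speed by c = 3.00 × 10^8 m/s to work in units of c.)
Start: velocity of the cruiser relative to the starbase = 0.8933c.
Compose with the interceptor (u' = -0.790 in the cruiser frame): u_1 = (-0.790 + 0.893) / (1 + (-0.790)·0.893) = 0.1033/0.2943 = 0.3512.
Compose with the drone (u' = 0.620 in the interceptor frame): u_2 = (0.620 + 0.351) / (1 + 0.620·0.351) = 0.9712/1.2177 = 0.7975.
So u = 0.7975 × 3.00 × 10^8 m/s.

+2.39 × 10^8 m/s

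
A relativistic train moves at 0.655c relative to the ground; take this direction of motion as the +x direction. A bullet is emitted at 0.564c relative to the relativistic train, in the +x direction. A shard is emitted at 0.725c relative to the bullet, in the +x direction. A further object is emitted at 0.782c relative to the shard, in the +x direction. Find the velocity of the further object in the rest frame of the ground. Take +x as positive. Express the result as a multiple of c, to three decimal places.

Apply u = (u' + v)/(1 + u'v/c²) successively, working outward toward the ground.
Start: velocity of the relativistic train relative to the ground = 0.6550c.
Compose with the bullet (u' = 0.564 in the relativistic train frame): u_1 = (0.564 + 0.655) / (1 + 0.564·0.655) = 1.2190/1.3694 = 0.8902.
Compose with the shard (u' = 0.725 in the bullet frame): u_2 = (0.725 + 0.890) / (1 + 0.725·0.890) = 1.6152/1.6454 = 0.9816.
Compose with the further object (u' = 0.782 in the shard frame): u_3 = (0.782 + 0.982) / (1 + 0.782·0.982) = 1.7636/1.7676 = 0.9977.

0.998c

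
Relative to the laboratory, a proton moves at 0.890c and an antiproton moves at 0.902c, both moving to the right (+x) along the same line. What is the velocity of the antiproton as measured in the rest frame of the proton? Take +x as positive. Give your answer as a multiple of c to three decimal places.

+0.061c

β_A = 0.890, β_B = 0.902.
Transform to A's frame with the inverse velocity-addition law: u' = (u − v)/(1 − uv/c²), taking u = β_B and v = β_A.
u' = (0.902 − 0.890) / (1 − (0.890)(0.902)) = 0.0120/0.1972 = 0.0608.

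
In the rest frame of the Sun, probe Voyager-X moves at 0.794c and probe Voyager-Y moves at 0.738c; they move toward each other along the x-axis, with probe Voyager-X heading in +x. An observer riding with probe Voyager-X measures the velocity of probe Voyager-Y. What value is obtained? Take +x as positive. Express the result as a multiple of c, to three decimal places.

β_A = 0.794, β_B = -0.738.
Transform to A's frame with the inverse velocity-addition law: u' = (u − v)/(1 − uv/c²), taking u = β_B and v = β_A.
u' = (-0.738 − 0.794) / (1 − (0.794)(-0.738)) = -1.5320/1.5860 = -0.9660.

-0.966c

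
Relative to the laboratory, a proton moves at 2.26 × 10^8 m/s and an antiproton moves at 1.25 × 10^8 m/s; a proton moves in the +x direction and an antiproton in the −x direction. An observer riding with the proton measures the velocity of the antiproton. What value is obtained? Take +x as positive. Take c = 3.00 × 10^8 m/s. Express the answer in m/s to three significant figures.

β_A = 0.753, β_B = -0.417 (dividing each by c = 3.00 × 10^8 m/s).
Transform to A's frame with the inverse velocity-addition law: u' = (u − v)/(1 − uv/c²), taking u = β_B and v = β_A.
u' = (-0.417 − 0.753) / (1 − (0.753)(-0.417)) = -1.1700/1.3139 = -0.8905.
u' = -0.8905 × 3.00 × 10^8 m/s.

-2.67 × 10^8 m/s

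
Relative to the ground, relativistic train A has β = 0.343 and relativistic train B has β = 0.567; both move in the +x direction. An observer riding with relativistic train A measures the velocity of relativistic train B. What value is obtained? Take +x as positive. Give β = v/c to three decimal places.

β_A = 0.343, β_B = 0.567.
Transform to A's frame with the inverse velocity-addition law: u' = (u − v)/(1 − uv/c²), taking u = β_B and v = β_A.
u' = (0.567 − 0.343) / (1 − (0.343)(0.567)) = 0.2240/0.8055 = 0.2781.

β = +0.278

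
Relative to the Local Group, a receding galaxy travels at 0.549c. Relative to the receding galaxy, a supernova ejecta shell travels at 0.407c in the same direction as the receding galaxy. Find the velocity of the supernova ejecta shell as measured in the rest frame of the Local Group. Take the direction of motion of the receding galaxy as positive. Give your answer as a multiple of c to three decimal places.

With v = 0.549 and u' = 0.407 (in units of c),
u = (u' + v)/(1 + u'v/c²):
u = (0.407 + 0.549) / (1 + 0.407·0.549) = 0.9560/1.2234 = 0.7814

0.781c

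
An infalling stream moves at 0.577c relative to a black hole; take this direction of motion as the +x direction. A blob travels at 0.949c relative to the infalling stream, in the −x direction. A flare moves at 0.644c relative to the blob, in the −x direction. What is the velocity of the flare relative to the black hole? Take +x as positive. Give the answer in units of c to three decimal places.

Apply u = (u' + v)/(1 + u'v/c²) successively, working outward toward the black hole.
Start: velocity of the infalling stream relative to the black hole = 0.5770c.
Compose with the blob (u' = -0.949 in the infalling stream frame): u_1 = (-0.949 + 0.577) / (1 + (-0.949)·0.577) = -0.3720/0.4524 = -0.8222.
Compose with the flare (u' = -0.644 in the blob frame): u_2 = (-0.644 + (-0.822)) / (1 + (-0.644)·(-0.822)) = -1.4662/1.5295 = -0.9586.

-0.959c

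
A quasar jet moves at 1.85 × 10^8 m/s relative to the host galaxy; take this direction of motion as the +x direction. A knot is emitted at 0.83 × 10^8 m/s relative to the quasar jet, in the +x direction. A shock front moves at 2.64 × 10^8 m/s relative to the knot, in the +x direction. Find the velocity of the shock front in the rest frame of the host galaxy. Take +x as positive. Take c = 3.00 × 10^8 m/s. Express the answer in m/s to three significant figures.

Apply u = (u' + v)/(1 + u'v/c²) successively, working outward toward the host galaxy.
(Dividing each given speed by c = 3.00 × 10^8 m/s to work in units of c.)
Start: velocity of the quasar jet relative to the host galaxy = 0.6167c.
Compose with the knot (u' = 0.277 in the quasar jet frame): u_1 = (0.277 + 0.617) / (1 + 0.277·0.617) = 0.8933/1.1706 = 0.7631.
Compose with the shock front (u' = 0.880 in the knot frame): u_2 = (0.880 + 0.763) / (1 + 0.880·0.763) = 1.6431/1.6716 = 0.9830.
So u = 0.9830 × 3.00 × 10^8 m/s.

2.95 × 10^8 m/s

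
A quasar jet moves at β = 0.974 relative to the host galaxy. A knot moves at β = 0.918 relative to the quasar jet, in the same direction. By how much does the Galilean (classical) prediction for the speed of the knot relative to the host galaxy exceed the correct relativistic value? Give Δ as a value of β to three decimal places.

Galilean: u_cl = 0.918 + 0.974 = 1.8920.
Relativistic: u_rel = (0.918 + 0.974) / (1 + 0.918·0.974) = 1.8920/1.8941 = 0.9989.
Δ = 1.8920 − 0.9989 = 0.8931.
(The classical prediction exceeds c; the relativistic result does not.)

Δ = 0.893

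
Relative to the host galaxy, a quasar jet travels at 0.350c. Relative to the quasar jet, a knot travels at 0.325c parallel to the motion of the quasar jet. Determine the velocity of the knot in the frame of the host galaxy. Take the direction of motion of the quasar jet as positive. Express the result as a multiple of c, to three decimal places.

With v = 0.350 and u' = 0.325 (in units of c),
u = (u' + v)/(1 + u'v/c²):
u = (0.325 + 0.350) / (1 + 0.325·0.350) = 0.6750/1.1138 = 0.6061
(Galilean addition would give +0.675c.)

0.606c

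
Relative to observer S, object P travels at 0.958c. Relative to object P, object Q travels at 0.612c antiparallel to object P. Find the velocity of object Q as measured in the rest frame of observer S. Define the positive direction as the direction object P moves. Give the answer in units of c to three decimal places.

+0.836c

With v = 0.958 and u' = -0.612 (in units of c),
u = (u' + v)/(1 + u'v/c²):
u = (-0.612 + 0.958) / (1 + (-0.612)·0.958) = 0.3460/0.4137 = 0.8363
(Galilean addition would give +0.346c.)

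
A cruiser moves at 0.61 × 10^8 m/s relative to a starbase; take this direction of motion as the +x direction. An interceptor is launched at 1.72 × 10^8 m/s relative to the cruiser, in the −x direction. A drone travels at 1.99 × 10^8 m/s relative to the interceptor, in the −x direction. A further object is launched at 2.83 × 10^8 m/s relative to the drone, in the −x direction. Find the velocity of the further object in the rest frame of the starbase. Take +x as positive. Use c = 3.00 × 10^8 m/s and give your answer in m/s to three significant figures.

-2.99 × 10^8 m/s

Apply u = (u' + v)/(1 + u'v/c²) successively, working outward toward the starbase.
(Dividing each given speed by c = 3.00 × 10^8 m/s to work in units of c.)
Start: velocity of the cruiser relative to the starbase = 0.2033c.
Compose with the interceptor (u' = -0.573 in the cruiser frame): u_1 = (-0.573 + 0.203) / (1 + (-0.573)·0.203) = -0.3700/0.8834 = -0.4188.
Compose with the drone (u' = -0.663 in the interceptor frame): u_2 = (-0.663 + (-0.419)) / (1 + (-0.663)·(-0.419)) = -1.0822/1.2778 = -0.8469.
Compose with the further object (u' = -0.943 in the drone frame): u_3 = (-0.943 + (-0.847)) / (1 + (-0.943)·(-0.847)) = -1.7902/1.7989 = -0.9952.
So u = -0.9952 × 3.00 × 10^8 m/s.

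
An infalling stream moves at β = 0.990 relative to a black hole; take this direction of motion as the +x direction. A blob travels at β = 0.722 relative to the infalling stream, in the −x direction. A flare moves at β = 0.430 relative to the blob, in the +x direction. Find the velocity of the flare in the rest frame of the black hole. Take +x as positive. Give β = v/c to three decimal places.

β = +0.975

Apply u = (u' + v)/(1 + u'v/c²) successively, working outward toward the black hole.
Start: velocity of the infalling stream relative to the black hole = 0.9900c.
Compose with the blob (u' = -0.722 in the infalling stream frame): u_1 = (-0.722 + 0.990) / (1 + (-0.722)·0.990) = 0.2680/0.2852 = 0.9396.
Compose with the flare (u' = 0.430 in the blob frame): u_2 = (0.430 + 0.940) / (1 + 0.430·0.940) = 1.3696/1.4040 = 0.9755.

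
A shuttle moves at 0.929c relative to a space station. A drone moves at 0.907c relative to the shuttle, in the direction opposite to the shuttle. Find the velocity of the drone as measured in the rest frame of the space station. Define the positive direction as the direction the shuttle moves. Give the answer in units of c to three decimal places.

+0.140c

With v = 0.929 and u' = -0.907 (in units of c),
u = (u' + v)/(1 + u'v/c²):
u = (-0.907 + 0.929) / (1 + (-0.907)·0.929) = 0.0220/0.1574 = 0.1398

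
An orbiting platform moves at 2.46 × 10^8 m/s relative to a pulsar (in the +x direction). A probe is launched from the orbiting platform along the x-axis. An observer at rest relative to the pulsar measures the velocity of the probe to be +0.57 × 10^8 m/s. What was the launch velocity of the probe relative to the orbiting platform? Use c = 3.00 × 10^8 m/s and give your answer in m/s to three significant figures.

-2.24 × 10^8 m/s

v = 0.820c, u = 0.190c.
Invert the composition law: u' = (u − v)/(1 − uv/c²).
u' = (0.190 − 0.820) / (1 − (0.190)(0.820)) = -0.6300/0.8442 = -0.7463.
u' = -0.7463 × 3.00 × 10^8 m/s.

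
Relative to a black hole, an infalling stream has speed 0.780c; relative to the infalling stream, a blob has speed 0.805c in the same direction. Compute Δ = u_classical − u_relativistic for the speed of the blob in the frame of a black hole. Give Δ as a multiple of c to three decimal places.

Δ = 0.611c

Galilean: u_cl = 0.805 + 0.780 = 1.5850.
Relativistic: u_rel = (0.805 + 0.780) / (1 + 0.805·0.780) = 1.5850/1.6279 = 0.9736.
Δ = 1.5850 − 0.9736 = 0.6114.
(The classical prediction exceeds c; the relativistic result does not.)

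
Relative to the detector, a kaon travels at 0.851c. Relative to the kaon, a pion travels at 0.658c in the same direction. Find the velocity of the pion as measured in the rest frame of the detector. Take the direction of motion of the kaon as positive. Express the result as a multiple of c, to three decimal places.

0.967c

With v = 0.851 and u' = 0.658 (in units of c),
u = (u' + v)/(1 + u'v/c²):
u = (0.658 + 0.851) / (1 + 0.658·0.851) = 1.5090/1.5600 = 0.9673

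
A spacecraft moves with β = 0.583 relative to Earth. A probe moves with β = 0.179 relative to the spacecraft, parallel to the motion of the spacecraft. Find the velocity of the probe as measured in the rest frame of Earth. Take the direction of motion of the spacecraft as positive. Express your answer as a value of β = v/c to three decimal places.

β = 0.690

With v = 0.583 and u' = 0.179 (in units of c),
u = (u' + v)/(1 + u'v/c²):
u = (0.179 + 0.583) / (1 + 0.179·0.583) = 0.7620/1.1044 = 0.6900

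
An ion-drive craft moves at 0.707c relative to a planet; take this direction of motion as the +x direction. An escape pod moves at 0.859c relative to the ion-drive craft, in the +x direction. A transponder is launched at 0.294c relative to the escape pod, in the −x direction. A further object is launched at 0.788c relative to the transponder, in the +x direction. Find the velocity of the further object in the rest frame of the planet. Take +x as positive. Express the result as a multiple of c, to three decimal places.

+0.994c

Apply u = (u' + v)/(1 + u'v/c²) successively, working outward toward the planet.
Start: velocity of the ion-drive craft relative to the planet = 0.7070c.
Compose with the escape pod (u' = 0.859 in the ion-drive craft frame): u_1 = (0.859 + 0.707) / (1 + 0.859·0.707) = 1.5660/1.6073 = 0.9743.
Compose with the transponder (u' = -0.294 in the escape pod frame): u_2 = (-0.294 + 0.974) / (1 + (-0.294)·0.974) = 0.6803/0.7136 = 0.9534.
Compose with the further object (u' = 0.788 in the transponder frame): u_3 = (0.788 + 0.953) / (1 + 0.788·0.953) = 1.7414/1.7513 = 0.9944.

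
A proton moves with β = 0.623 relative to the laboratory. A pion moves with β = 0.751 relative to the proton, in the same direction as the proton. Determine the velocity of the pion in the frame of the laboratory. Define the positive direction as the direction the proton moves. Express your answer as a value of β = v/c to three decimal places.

With v = 0.623 and u' = 0.751 (in units of c),
u = (u' + v)/(1 + u'v/c²):
u = (0.751 + 0.623) / (1 + 0.751·0.623) = 1.3740/1.4679 = 0.9360

β = 0.936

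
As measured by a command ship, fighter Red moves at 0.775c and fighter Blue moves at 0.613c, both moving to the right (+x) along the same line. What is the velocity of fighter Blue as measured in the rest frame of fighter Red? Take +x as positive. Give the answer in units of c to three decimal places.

β_A = 0.775, β_B = 0.613.
Transform to A's frame with the inverse velocity-addition law: u' = (u − v)/(1 − uv/c²), taking u = β_B and v = β_A.
u' = (0.613 − 0.775) / (1 − (0.775)(0.613)) = -0.1620/0.5249 = -0.3086.

-0.309c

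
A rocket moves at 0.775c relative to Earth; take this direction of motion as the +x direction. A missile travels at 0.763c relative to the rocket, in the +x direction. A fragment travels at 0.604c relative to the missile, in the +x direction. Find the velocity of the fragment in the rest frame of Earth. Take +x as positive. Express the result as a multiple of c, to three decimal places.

Apply u = (u' + v)/(1 + u'v/c²) successively, working outward toward Earth.
Start: velocity of the rocket relative to Earth = 0.7750c.
Compose with the missile (u' = 0.763 in the rocket frame): u_1 = (0.763 + 0.775) / (1 + 0.763·0.775) = 1.5380/1.5913 = 0.9665.
Compose with the fragment (u' = 0.604 in the missile frame): u_2 = (0.604 + 0.966) / (1 + 0.604·0.966) = 1.5705/1.5838 = 0.9916.

0.992c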